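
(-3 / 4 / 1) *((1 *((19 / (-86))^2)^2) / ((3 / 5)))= -651605 / 218803264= -0.00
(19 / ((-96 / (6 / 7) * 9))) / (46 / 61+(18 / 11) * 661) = -12749 / 732094272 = -0.00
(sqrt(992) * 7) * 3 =84 * sqrt(62) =661.42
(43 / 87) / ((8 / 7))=301 / 696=0.43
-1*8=-8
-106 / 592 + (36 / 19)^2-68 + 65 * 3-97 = 3570163 / 106856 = 33.41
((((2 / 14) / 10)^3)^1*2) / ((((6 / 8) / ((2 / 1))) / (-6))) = -4 / 42875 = -0.00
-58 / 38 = -29 / 19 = -1.53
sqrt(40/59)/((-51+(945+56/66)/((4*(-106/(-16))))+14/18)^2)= 27531009*sqrt(590)/171460862998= 0.00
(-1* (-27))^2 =729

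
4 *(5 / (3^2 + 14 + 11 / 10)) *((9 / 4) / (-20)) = -45 / 482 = -0.09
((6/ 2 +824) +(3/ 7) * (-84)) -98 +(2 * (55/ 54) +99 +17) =21898/ 27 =811.04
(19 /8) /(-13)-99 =-10315 /104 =-99.18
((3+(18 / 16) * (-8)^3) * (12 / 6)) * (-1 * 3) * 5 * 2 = 34380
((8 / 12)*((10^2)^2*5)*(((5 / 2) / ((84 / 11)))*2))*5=6875000 / 63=109126.98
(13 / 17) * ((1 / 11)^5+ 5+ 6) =23030306 / 2737867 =8.41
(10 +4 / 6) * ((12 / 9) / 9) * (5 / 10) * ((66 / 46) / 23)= 704 / 14283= 0.05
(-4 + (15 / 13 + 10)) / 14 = 93 / 182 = 0.51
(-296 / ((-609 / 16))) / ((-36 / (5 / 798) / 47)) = -0.06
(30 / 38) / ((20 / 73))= 219 / 76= 2.88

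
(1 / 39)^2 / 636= 1 / 967356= 0.00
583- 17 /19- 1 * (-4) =11136 /19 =586.11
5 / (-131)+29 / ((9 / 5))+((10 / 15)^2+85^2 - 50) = 8478799 / 1179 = 7191.52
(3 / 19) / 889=3 / 16891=0.00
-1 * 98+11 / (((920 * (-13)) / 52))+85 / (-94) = -534836 / 5405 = -98.95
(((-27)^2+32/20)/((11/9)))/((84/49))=76713/220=348.70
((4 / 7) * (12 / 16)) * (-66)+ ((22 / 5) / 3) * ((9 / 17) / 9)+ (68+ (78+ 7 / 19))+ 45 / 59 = 237980534 / 2000985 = 118.93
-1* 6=-6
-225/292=-0.77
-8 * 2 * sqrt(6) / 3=-16 * sqrt(6) / 3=-13.06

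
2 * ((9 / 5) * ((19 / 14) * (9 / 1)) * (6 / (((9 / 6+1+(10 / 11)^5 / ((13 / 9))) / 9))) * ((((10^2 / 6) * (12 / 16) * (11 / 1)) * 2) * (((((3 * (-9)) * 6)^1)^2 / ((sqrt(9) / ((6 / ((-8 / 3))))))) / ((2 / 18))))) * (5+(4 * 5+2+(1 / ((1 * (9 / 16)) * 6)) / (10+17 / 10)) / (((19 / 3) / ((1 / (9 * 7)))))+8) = -61969394634879674844 / 120229487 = -515425925712.21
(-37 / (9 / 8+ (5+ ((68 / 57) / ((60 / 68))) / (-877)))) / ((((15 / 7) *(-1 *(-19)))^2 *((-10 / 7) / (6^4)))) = 57697956288 / 17448016825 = 3.31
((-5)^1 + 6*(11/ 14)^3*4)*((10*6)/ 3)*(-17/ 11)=-774520/ 3773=-205.28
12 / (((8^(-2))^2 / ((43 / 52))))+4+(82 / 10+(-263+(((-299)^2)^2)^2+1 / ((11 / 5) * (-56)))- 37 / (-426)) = 544807627020035933673238579 / 8528520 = 63880676485490557995.20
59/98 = 0.60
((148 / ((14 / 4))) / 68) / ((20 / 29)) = 1073 / 1190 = 0.90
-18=-18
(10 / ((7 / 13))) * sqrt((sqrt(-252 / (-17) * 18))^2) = 2340 * sqrt(238) / 119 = 303.36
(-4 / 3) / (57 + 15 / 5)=-0.02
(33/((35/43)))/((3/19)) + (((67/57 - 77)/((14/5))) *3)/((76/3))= 12815153/50540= 253.56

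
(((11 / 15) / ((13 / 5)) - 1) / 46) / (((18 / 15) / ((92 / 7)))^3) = -1058000 / 51597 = -20.51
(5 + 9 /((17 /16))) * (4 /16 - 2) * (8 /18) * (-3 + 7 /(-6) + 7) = -1603 /54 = -29.69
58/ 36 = 29/ 18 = 1.61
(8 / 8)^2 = 1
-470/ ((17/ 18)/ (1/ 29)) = -8460/ 493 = -17.16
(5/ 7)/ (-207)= -5/ 1449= -0.00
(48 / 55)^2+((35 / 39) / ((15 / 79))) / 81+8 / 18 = 36249133 / 28667925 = 1.26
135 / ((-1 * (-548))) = 135 / 548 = 0.25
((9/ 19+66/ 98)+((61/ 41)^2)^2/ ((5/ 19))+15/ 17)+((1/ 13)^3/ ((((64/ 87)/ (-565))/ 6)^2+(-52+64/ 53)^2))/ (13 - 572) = 893660631918520963315115232070565609/ 43278671379287715477260168387398480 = 20.65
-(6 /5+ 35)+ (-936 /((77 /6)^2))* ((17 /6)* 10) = -5846749 /29645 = -197.23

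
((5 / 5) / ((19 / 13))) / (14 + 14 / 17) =221 / 4788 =0.05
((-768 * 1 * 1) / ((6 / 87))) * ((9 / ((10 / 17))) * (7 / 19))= -5963328 / 95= -62771.87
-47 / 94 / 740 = -1 / 1480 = -0.00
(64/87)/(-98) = -0.01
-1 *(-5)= 5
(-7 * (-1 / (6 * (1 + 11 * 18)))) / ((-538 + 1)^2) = 7 / 344312586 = 0.00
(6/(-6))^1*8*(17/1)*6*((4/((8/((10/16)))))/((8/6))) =-765/4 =-191.25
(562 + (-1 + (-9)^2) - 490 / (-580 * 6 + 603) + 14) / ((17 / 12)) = 1078744 / 2329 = 463.18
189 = 189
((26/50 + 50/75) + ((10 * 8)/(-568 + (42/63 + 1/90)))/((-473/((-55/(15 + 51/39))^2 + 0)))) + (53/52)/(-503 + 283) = 1254538012459421/1058302405102800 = 1.19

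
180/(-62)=-90/31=-2.90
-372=-372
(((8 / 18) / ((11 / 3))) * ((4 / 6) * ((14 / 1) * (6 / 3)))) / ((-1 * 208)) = -14 / 1287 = -0.01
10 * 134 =1340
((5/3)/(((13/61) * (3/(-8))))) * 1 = -2440/117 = -20.85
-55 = -55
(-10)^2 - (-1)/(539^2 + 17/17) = 29052201/290522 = 100.00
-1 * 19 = -19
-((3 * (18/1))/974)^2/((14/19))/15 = -4617/16601830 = -0.00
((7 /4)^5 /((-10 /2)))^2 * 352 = 3107227739 /819200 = 3793.00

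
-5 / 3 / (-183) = 5 / 549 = 0.01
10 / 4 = 5 / 2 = 2.50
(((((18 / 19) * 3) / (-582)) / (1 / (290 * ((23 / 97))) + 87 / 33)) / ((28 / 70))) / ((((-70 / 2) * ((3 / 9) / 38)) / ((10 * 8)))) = 158479200 / 132063463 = 1.20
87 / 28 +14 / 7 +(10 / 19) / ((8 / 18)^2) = 8269 / 1064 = 7.77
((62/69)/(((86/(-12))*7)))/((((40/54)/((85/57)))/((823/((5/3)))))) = -11710467/657685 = -17.81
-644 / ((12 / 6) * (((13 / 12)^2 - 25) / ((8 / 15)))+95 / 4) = 9.82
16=16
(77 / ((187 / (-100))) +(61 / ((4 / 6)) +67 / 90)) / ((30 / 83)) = 3242561 / 22950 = 141.29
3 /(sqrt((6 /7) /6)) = 3 *sqrt(7) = 7.94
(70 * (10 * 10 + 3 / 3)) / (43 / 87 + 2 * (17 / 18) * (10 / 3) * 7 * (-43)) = -5535810 / 1483543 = -3.73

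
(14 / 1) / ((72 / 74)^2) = 9583 / 648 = 14.79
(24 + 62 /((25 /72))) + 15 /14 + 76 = 97871 /350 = 279.63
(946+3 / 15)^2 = 895294.44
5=5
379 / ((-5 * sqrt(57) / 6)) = -758 * sqrt(57) / 95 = -60.24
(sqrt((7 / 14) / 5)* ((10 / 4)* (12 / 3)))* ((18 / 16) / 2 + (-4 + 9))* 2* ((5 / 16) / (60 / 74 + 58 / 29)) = 16465* sqrt(10) / 13312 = 3.91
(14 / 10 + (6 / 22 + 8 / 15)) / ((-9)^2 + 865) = 182 / 78045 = 0.00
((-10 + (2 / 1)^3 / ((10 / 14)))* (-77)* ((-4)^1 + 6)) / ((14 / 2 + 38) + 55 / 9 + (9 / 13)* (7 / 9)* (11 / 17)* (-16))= -4.06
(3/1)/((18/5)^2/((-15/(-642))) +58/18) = 3375/627649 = 0.01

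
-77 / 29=-2.66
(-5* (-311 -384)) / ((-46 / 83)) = -288425 / 46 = -6270.11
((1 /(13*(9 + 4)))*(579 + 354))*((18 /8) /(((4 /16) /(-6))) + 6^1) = -44784 /169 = -264.99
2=2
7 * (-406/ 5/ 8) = -1421/ 20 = -71.05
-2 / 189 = -0.01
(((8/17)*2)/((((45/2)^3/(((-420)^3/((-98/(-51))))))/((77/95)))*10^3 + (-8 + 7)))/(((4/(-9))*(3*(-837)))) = -68992/111625389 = -0.00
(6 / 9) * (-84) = -56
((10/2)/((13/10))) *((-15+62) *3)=7050/13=542.31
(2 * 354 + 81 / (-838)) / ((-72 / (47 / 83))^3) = -20530063843 / 59614860266496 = -0.00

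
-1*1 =-1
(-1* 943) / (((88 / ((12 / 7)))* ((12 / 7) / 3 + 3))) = -2829 / 550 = -5.14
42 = 42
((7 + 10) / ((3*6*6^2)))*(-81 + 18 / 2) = -1.89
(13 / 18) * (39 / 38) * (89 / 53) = 15041 / 12084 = 1.24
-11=-11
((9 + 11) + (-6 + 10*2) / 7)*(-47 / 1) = -1034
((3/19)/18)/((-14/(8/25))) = -2/9975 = -0.00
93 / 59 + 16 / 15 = 2339 / 885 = 2.64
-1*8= -8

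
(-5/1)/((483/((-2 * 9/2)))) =15/161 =0.09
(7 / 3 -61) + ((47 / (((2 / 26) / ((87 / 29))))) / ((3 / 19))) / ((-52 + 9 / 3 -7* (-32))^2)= -5355173 / 91875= -58.29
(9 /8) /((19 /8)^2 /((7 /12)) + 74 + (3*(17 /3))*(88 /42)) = 378 /40081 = 0.01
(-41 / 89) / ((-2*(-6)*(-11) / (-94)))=-1927 / 5874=-0.33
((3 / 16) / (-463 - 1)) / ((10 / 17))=-51 / 74240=-0.00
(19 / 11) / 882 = 19 / 9702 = 0.00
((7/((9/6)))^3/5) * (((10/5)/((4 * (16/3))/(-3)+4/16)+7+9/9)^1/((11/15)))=5224576/24453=213.66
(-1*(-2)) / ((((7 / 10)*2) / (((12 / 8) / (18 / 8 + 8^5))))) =60 / 917567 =0.00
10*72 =720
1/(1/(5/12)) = 5/12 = 0.42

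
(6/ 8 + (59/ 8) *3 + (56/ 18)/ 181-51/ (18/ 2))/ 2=224483/ 26064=8.61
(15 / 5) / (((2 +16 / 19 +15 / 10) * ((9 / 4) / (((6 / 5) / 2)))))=152 / 825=0.18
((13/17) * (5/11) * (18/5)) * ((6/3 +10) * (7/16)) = 2457/374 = 6.57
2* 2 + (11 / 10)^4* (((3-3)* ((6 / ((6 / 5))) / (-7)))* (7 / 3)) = 4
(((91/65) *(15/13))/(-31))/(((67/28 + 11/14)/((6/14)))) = -0.01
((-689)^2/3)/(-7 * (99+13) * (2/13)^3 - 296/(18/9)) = -1042962037/994284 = -1048.96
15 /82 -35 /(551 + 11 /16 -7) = 2423 /20418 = 0.12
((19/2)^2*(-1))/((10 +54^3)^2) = -361/99192242704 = -0.00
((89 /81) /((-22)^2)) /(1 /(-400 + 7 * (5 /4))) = -139285 /156816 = -0.89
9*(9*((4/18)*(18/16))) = 20.25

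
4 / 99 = 0.04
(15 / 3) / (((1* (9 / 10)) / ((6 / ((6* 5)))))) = 10 / 9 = 1.11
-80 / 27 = -2.96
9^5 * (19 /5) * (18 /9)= 448772.40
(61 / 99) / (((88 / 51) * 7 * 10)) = 1037 / 203280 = 0.01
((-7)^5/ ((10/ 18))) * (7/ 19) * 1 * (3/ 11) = -3176523/ 1045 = -3039.73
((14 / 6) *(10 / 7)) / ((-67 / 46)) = -460 / 201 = -2.29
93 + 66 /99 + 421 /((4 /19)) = 25121 /12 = 2093.42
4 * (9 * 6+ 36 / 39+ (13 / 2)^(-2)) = 37144 / 169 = 219.79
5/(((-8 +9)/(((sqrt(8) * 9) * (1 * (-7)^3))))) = -30870 * sqrt(2) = -43656.77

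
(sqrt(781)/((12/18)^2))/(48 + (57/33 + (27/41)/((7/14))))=4059*sqrt(781)/92084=1.23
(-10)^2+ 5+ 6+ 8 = 119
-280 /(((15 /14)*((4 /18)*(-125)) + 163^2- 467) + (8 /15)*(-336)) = -29400 /2718769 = -0.01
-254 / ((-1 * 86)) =127 / 43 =2.95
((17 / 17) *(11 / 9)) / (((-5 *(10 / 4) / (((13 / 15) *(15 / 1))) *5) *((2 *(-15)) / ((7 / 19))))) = 1001 / 320625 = 0.00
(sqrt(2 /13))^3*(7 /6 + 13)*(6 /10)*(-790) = -13430*sqrt(26) /169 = -405.21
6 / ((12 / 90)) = 45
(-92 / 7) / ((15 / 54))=-1656 / 35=-47.31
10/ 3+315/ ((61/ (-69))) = -64595/ 183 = -352.98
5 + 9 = 14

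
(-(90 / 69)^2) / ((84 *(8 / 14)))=-75 / 2116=-0.04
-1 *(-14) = 14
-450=-450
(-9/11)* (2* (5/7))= -90/77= -1.17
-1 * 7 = -7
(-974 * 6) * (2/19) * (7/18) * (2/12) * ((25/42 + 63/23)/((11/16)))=-25098032/129789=-193.38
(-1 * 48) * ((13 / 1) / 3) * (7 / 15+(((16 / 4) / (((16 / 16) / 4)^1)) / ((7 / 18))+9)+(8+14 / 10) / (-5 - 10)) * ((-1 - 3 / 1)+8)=-7277504 / 175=-41585.74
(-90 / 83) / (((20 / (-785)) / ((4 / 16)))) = 7065 / 664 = 10.64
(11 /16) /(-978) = -11 /15648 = -0.00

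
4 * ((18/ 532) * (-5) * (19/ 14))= -45/ 49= -0.92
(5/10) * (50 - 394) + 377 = 205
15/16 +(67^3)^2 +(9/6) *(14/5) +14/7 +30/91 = 658537022244681/7280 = 90458382176.47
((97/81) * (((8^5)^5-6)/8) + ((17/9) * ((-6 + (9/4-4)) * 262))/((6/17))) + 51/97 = 88865492474640983460562457/15714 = 5655179615288340553682.22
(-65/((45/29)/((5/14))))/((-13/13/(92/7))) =86710/441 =196.62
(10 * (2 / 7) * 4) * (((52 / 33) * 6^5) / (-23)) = -10782720 / 1771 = -6088.49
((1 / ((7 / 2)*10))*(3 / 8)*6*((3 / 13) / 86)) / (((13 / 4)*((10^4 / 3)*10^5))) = 81 / 508690000000000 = 0.00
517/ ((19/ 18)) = 9306/ 19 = 489.79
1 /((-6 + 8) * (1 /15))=15 /2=7.50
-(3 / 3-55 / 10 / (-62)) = -135 / 124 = -1.09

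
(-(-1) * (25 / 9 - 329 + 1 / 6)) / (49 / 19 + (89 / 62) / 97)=-335313577 / 2667393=-125.71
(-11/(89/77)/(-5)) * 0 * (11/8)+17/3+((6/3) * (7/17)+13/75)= 6.66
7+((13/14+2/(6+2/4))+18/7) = 10.81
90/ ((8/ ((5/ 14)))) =225/ 56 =4.02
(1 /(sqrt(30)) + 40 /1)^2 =(sqrt(30) + 1200)^2 /900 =1614.64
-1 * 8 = -8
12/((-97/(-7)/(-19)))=-1596/97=-16.45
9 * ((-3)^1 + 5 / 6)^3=-2197 / 24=-91.54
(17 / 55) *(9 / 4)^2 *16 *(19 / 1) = 26163 / 55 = 475.69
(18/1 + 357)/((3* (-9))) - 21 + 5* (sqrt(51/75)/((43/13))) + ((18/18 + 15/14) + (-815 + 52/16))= -212831/252 + 13* sqrt(17)/43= -843.32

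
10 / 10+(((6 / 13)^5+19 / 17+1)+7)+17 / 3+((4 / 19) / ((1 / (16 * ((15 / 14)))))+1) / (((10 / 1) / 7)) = 68472346849 / 3597829170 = 19.03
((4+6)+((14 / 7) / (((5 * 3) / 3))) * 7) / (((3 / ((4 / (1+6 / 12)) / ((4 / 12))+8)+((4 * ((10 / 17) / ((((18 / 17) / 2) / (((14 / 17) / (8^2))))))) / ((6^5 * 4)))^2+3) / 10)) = 46381554531827712 / 1155009414612169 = 40.16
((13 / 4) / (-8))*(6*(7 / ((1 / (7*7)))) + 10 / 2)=-26819 / 32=-838.09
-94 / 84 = -47 / 42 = -1.12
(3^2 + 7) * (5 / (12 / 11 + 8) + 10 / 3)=932 / 15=62.13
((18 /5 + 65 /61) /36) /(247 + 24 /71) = 101033 /192819780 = 0.00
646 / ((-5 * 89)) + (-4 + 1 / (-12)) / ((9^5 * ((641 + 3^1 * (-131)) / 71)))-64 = -5118308401979 / 78199771680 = -65.45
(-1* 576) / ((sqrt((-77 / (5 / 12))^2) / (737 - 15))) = -173280 / 77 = -2250.39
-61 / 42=-1.45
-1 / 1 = -1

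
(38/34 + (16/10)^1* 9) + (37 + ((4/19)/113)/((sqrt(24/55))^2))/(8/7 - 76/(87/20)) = 13.25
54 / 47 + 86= 4096 / 47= 87.15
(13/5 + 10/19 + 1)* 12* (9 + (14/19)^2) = 472.53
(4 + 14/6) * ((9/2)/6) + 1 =23/4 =5.75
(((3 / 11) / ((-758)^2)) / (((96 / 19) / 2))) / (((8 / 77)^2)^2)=60718889 / 37654626304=0.00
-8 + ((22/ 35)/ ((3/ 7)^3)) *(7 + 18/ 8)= 65.86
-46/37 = -1.24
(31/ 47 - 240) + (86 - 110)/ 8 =-11390/ 47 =-242.34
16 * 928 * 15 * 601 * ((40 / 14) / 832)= 459665.93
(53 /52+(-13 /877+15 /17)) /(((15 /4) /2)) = 585098 /581451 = 1.01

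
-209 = -209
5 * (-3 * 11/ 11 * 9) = -135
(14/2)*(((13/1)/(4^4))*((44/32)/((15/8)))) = 0.26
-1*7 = -7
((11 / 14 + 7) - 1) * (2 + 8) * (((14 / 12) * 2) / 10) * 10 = 475 / 3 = 158.33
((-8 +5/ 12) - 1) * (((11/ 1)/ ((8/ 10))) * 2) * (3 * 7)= -4956.88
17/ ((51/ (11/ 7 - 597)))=-4168/ 21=-198.48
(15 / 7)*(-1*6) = -90 / 7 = -12.86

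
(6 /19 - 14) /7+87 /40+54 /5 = 58627 /5320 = 11.02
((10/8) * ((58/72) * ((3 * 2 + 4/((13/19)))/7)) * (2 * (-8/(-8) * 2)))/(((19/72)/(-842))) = -5371960/247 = -21748.83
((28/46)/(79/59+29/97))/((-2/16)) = -320488/107801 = -2.97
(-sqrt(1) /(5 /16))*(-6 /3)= 32 /5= 6.40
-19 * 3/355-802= -284767/355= -802.16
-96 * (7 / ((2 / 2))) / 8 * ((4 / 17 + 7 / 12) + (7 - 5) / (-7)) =-761 / 17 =-44.76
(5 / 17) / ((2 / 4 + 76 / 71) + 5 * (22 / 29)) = 20590 / 375479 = 0.05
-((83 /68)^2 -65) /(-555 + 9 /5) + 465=5945874205 /12789984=464.89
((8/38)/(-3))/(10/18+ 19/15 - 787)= 60/671327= 0.00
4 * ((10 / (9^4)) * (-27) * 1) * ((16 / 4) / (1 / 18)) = -320 / 27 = -11.85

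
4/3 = 1.33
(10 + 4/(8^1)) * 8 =84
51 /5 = 10.20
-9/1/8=-9/8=-1.12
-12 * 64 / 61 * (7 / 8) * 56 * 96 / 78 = -602112 / 793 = -759.28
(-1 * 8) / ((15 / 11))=-88 / 15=-5.87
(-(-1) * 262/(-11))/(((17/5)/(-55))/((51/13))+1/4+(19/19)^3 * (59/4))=-9825/6181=-1.59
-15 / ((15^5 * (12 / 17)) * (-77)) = 17 / 46777500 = 0.00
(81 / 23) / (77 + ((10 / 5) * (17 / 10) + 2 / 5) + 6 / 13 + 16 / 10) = 5265 / 123878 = 0.04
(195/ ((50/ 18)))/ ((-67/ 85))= -5967/ 67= -89.06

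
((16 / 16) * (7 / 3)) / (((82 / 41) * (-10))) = -7 / 60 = -0.12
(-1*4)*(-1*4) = 16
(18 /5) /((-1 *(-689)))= 18 /3445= 0.01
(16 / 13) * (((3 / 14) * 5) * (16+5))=360 / 13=27.69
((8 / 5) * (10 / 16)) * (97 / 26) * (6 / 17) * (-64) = -18624 / 221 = -84.27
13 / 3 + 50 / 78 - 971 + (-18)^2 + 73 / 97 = -2425936 / 3783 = -641.27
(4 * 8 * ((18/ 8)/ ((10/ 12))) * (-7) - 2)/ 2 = -1517/ 5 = -303.40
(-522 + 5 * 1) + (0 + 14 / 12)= -3095 / 6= -515.83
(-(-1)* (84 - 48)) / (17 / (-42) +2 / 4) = 378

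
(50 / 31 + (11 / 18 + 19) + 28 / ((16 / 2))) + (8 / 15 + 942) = 1349324 / 1395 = 967.26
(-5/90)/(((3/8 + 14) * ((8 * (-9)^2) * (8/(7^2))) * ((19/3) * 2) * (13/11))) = -539/220877280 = -0.00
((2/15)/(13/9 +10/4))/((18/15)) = 0.03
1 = 1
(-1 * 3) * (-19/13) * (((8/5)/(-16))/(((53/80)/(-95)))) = 43320/689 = 62.87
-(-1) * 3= 3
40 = 40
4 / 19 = 0.21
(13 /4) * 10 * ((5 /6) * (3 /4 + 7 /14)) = 33.85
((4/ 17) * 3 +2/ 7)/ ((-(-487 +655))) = -59/ 9996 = -0.01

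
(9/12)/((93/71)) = 71/124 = 0.57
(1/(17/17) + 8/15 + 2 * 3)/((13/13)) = 113/15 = 7.53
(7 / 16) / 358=7 / 5728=0.00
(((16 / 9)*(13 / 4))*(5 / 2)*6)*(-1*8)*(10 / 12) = -5200 / 9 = -577.78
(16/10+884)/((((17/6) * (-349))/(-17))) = 26568/1745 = 15.23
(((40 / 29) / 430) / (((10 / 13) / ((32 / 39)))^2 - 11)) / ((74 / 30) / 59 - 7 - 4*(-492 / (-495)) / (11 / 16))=18275840 / 734714476869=0.00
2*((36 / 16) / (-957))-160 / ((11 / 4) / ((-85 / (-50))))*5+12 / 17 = -5356235 / 10846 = -493.84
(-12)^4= 20736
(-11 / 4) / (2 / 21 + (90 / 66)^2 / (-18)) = 27951 / 82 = 340.87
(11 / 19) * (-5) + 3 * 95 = 5360 / 19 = 282.11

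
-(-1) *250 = 250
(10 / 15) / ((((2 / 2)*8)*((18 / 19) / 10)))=95 / 108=0.88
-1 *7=-7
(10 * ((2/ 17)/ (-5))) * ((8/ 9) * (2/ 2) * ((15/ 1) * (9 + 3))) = -640/ 17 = -37.65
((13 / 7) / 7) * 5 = 65 / 49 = 1.33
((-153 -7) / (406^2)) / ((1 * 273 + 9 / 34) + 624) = -0.00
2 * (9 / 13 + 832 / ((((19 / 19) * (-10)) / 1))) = -10726 / 65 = -165.02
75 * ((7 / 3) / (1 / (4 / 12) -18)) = -11.67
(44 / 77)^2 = 0.33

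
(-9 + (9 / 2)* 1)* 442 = -1989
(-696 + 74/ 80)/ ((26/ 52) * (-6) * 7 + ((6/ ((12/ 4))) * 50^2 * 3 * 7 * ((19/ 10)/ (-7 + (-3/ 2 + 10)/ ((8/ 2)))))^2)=-4698707/ 11320959858040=-0.00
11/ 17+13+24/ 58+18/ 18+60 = 37005/ 493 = 75.06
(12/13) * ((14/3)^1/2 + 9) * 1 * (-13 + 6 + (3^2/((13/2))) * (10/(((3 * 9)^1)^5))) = -19731338728/269440587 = -73.23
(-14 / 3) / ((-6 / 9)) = 7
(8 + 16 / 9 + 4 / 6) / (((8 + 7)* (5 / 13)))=1222 / 675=1.81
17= 17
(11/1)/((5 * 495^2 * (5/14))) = 14/556875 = 0.00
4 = 4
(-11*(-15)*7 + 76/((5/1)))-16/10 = 5843/5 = 1168.60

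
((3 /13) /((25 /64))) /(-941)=-192 /305825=-0.00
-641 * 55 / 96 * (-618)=3631265 / 16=226954.06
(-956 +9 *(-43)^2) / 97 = 15685 / 97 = 161.70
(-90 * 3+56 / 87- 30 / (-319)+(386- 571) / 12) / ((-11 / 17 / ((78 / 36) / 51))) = 14166763 / 757944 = 18.69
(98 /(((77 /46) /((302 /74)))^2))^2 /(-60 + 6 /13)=-60521887491287456 /10619121794787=-5699.33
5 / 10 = 1 / 2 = 0.50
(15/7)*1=15/7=2.14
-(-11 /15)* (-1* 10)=-22 /3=-7.33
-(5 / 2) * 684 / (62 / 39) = -33345 / 31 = -1075.65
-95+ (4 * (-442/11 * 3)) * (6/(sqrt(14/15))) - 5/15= -15912 * sqrt(210)/77 - 286/3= -3089.97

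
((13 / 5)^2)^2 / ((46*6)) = 28561 / 172500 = 0.17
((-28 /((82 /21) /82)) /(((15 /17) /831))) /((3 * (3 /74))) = -68299336 /15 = -4553289.07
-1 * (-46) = 46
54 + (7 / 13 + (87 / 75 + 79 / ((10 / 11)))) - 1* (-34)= 114789 / 650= 176.60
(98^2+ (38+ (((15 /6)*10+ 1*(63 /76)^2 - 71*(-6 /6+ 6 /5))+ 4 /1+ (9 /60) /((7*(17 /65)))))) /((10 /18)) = 298713247479 /17183600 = 17383.62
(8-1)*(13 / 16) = 91 / 16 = 5.69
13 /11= 1.18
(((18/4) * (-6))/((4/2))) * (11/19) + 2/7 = -2003/266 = -7.53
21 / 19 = 1.11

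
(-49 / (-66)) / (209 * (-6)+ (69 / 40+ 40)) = -980 / 1600203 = -0.00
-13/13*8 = -8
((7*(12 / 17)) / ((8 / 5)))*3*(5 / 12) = 525 / 136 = 3.86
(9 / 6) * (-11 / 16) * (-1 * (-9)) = -297 / 32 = -9.28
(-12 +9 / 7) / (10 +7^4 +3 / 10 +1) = -0.00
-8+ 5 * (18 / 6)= 7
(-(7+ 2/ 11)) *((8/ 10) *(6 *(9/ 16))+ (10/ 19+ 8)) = -168507/ 2090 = -80.63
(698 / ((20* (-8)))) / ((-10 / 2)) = 349 / 400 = 0.87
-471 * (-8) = 3768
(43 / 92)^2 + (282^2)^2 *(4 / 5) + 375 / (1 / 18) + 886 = 214107921161821 / 42320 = 5059260897.02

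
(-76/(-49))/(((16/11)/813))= 169917/196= 866.92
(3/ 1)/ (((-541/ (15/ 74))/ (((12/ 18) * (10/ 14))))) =-75/ 140119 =-0.00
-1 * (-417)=417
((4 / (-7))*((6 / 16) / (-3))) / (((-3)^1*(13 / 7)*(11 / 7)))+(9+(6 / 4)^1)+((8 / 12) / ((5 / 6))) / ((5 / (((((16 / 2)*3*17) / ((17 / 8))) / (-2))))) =-52211 / 10725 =-4.87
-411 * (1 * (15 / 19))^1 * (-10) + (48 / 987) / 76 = 20282854 / 6251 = 3244.74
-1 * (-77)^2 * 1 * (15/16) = -88935/16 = -5558.44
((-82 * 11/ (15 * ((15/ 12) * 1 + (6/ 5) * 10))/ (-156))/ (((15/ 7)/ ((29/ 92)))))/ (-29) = -3157/ 21393450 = -0.00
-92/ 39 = -2.36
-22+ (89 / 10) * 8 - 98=-244 / 5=-48.80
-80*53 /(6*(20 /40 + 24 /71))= -301040 /357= -843.25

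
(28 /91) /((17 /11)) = 44 /221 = 0.20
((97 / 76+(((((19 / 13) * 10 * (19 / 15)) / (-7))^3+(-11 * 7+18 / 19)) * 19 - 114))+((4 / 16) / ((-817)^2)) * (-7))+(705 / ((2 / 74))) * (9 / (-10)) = -689526454131259309 / 27162019073826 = -25385.68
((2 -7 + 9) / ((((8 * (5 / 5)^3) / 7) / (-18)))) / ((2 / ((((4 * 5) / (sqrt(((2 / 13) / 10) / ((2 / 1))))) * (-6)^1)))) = 3780 * sqrt(130) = 43098.63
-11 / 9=-1.22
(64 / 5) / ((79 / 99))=6336 / 395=16.04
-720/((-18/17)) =680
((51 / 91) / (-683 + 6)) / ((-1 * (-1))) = -51 / 61607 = -0.00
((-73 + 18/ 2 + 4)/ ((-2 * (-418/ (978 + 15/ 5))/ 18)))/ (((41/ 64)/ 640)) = -10849075200/ 8569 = -1266084.16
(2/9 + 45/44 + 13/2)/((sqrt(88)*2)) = 3067*sqrt(22)/34848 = 0.41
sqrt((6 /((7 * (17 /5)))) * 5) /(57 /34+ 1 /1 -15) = -10 * sqrt(714) /2933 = -0.09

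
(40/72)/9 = 5/81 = 0.06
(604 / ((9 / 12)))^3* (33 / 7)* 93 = 4808893607936 / 21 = 228994933711.24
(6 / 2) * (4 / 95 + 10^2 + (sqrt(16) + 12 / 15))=5976 / 19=314.53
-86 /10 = -43 /5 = -8.60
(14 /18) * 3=7 /3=2.33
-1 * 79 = -79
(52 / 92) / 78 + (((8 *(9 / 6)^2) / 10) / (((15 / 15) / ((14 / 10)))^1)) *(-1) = -8669 / 3450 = -2.51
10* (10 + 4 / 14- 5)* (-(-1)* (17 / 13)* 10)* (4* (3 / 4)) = 188700 / 91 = 2073.63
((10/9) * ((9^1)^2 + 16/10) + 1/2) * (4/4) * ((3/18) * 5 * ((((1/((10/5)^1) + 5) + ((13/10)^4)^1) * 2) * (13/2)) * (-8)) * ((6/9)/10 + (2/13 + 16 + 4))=-547267979203/405000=-1351278.96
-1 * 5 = -5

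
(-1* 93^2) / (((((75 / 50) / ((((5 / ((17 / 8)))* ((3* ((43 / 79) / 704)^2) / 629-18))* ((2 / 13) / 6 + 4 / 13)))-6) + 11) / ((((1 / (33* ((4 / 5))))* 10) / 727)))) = -4206840555448610625 / 4568464684490940134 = -0.92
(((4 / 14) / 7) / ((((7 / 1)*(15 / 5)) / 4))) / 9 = 8 / 9261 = 0.00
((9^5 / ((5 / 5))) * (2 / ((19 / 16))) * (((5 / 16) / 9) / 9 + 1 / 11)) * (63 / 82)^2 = 3908984751 / 702658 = 5563.14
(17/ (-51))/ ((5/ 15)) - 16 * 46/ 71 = -807/ 71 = -11.37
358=358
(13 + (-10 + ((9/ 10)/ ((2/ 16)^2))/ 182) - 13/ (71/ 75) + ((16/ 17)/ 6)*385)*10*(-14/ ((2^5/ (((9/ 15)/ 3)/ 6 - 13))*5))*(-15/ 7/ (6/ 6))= -16014860423/ 13180440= -1215.05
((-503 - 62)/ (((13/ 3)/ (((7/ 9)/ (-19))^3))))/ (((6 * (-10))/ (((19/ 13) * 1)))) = -38759/ 177902244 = -0.00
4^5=1024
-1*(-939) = 939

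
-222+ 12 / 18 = -664 / 3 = -221.33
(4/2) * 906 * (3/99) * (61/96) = 9211/264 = 34.89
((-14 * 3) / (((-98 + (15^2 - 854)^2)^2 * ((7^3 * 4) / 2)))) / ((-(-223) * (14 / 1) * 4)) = -3 / 95736242112281288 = -0.00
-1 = -1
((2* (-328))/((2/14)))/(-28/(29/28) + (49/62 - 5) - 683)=8256416/1284211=6.43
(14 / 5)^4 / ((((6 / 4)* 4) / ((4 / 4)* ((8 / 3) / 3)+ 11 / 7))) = 85064 / 3375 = 25.20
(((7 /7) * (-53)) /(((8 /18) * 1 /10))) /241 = -2385 /482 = -4.95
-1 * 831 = -831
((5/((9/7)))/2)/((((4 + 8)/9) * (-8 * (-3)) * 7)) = 5/576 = 0.01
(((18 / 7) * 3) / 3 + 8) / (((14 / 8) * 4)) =74 / 49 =1.51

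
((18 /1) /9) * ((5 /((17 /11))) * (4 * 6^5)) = 3421440 /17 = 201261.18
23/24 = 0.96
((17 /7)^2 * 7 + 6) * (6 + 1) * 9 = 2979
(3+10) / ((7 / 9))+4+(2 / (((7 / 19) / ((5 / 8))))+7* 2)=1067 / 28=38.11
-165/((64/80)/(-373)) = 307725/4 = 76931.25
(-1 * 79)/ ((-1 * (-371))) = -79/ 371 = -0.21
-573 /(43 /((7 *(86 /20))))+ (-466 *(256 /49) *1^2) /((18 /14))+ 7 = -1441243 /630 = -2287.69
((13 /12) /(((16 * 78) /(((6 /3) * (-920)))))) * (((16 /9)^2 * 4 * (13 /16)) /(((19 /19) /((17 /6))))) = -101660 /2187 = -46.48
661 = 661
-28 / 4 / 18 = -7 / 18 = -0.39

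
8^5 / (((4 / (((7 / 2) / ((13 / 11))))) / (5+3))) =2523136 / 13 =194087.38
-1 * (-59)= 59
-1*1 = -1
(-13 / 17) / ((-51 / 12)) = 52 / 289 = 0.18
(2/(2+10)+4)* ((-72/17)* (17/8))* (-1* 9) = 675/2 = 337.50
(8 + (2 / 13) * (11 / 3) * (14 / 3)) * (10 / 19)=5.60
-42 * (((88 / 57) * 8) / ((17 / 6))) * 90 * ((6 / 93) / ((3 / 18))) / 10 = -6386688 / 10013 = -637.84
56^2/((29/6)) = 18816/29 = 648.83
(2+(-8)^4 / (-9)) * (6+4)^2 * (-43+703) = -89716000 / 3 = -29905333.33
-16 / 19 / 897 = -16 / 17043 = -0.00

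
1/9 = 0.11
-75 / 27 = -25 / 9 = -2.78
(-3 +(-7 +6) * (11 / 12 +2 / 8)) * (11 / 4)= -275 / 24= -11.46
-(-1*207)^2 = -42849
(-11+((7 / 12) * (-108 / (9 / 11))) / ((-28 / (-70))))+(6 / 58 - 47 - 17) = -15509 / 58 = -267.40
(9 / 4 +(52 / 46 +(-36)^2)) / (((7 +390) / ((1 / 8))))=119543 / 292192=0.41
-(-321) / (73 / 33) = 10593 / 73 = 145.11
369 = 369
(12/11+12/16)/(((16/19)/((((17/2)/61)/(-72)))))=-2907/687104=-0.00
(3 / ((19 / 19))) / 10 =0.30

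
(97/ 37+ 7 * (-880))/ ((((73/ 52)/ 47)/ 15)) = -8351991180/ 2701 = -3092184.81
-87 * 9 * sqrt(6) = -783 * sqrt(6) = -1917.95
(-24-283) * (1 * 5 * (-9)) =13815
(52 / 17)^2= 2704 / 289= 9.36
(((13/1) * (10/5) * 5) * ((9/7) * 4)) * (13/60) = 1014/7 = 144.86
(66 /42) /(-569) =-11 /3983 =-0.00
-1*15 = -15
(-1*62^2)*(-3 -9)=46128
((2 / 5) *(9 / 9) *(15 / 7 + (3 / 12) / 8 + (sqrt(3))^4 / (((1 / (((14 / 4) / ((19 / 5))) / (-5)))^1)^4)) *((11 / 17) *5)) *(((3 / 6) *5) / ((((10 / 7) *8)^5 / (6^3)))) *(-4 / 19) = -2674904574573 / 1622736240640000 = -0.00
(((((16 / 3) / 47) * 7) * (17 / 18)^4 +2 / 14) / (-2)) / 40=-0.01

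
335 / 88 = 3.81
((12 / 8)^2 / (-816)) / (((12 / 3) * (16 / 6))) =-9 / 34816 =-0.00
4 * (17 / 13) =68 / 13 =5.23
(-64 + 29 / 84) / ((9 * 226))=-5347 / 170856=-0.03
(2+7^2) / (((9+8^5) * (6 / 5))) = 85 / 65554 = 0.00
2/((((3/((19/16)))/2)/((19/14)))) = 361/168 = 2.15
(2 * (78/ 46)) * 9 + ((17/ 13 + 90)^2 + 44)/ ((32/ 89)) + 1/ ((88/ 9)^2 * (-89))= 62528635624791/ 2678982592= 23340.44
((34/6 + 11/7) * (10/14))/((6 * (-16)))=-95/1764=-0.05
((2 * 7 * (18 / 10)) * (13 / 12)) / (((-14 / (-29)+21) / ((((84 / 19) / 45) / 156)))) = 0.00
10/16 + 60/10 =53/8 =6.62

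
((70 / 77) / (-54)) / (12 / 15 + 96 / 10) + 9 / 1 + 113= 1884143 / 15444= 122.00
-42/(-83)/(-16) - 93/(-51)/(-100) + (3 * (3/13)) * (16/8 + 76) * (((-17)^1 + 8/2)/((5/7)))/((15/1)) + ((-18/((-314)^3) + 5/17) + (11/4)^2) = -25211079446223/436833521840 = -57.71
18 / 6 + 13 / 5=28 / 5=5.60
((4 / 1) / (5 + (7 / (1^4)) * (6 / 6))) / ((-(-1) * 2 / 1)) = 1 / 6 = 0.17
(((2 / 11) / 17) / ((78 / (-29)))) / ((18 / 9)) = -29 / 14586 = -0.00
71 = 71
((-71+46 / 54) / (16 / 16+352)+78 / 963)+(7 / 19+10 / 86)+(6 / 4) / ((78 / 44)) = 13139998519 / 10831476357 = 1.21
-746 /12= -373 /6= -62.17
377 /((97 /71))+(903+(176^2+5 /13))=40547875 /1261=32155.33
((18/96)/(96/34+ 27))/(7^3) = 17/927472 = 0.00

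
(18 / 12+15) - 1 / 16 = 263 / 16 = 16.44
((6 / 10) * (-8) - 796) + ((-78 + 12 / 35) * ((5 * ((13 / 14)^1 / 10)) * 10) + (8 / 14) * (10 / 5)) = -284251 / 245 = -1160.21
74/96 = 37/48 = 0.77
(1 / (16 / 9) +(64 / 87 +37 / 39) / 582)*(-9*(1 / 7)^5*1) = -2977329 / 9833842928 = -0.00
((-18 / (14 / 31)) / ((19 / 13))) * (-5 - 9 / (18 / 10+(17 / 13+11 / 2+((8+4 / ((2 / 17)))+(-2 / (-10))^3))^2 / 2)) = 65405664577305 / 478955131219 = 136.56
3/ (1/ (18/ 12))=9/ 2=4.50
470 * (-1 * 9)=-4230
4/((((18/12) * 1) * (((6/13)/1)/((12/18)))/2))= 208/27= 7.70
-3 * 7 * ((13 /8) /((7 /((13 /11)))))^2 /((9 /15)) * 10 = -714025 /27104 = -26.34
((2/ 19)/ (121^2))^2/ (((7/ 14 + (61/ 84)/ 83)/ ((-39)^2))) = 42417648/ 274479473277427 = 0.00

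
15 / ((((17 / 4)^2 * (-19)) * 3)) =-80 / 5491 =-0.01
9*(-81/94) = -729/94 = -7.76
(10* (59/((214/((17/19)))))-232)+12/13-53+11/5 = -36922651/132145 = -279.41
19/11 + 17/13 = 434/143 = 3.03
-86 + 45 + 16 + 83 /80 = -1917 /80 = -23.96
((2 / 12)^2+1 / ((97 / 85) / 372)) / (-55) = -1138417 / 192060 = -5.93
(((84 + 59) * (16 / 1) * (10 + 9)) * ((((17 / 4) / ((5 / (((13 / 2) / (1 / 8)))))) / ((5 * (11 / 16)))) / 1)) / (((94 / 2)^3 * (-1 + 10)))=13974272 / 23360175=0.60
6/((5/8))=48/5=9.60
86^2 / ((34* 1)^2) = 1849 / 289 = 6.40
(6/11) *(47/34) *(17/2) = 141/22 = 6.41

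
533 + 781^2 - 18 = 610476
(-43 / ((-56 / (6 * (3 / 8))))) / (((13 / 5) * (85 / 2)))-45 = -1113453 / 24752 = -44.98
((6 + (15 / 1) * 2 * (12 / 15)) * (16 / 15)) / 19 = 32 / 19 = 1.68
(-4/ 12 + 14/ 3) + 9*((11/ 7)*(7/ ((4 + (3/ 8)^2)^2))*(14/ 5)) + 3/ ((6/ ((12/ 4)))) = 46351711/ 2106750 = 22.00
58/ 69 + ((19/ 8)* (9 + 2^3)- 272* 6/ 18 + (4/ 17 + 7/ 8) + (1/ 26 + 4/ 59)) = -57861569/ 1199588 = -48.23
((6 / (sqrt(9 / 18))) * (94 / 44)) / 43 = 141 * sqrt(2) / 473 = 0.42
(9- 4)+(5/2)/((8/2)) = 5.62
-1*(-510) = 510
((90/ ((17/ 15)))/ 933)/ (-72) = -25/ 21148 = -0.00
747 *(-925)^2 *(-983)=-628286293125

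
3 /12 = 1 /4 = 0.25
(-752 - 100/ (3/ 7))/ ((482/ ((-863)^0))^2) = -739/ 174243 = -0.00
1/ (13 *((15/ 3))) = 1/ 65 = 0.02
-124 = -124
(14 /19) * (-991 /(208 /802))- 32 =-2813353 /988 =-2847.52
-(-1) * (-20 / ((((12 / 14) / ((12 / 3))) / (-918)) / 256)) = 21934080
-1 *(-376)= 376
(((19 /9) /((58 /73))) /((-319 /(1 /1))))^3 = -2668267603 /4617251788343832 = -0.00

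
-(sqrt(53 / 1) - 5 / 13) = -6.90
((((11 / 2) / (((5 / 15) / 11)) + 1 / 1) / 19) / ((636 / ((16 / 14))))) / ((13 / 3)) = 365 / 91637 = 0.00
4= 4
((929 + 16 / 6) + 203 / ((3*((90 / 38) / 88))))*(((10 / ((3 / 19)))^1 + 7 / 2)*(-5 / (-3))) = 383830.43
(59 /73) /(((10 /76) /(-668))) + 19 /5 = -1496269 /365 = -4099.37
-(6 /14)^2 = -9 /49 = -0.18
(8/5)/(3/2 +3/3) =16/25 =0.64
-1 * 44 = -44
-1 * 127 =-127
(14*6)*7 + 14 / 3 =1778 / 3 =592.67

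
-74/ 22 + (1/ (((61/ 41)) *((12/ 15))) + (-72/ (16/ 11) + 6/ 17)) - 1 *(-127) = 3437133/ 45628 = 75.33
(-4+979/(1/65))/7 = 63631/7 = 9090.14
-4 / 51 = -0.08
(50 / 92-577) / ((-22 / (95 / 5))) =503823 / 1012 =497.85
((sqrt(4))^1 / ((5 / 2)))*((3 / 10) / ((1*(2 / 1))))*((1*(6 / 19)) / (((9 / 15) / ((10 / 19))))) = 12 / 361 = 0.03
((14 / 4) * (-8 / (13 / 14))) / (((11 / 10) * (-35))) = 0.78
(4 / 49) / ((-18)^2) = 1 / 3969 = 0.00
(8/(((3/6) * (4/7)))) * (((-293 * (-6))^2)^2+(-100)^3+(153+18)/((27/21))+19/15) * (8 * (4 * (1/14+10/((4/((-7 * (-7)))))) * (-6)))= -31469797598214024192/5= -6293959519642804838.40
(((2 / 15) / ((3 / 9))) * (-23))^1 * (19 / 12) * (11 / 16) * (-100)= 24035 / 24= 1001.46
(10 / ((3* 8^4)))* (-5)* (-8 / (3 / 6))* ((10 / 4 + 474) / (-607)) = -0.05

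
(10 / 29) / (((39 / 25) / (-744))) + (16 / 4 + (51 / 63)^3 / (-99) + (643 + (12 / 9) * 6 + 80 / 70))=169948794896 / 345648303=491.68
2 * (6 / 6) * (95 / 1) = 190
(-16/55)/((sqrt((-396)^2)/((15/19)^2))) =-20/43681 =-0.00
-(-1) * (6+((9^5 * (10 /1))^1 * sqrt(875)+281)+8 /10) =1439 /5+2952450 * sqrt(35) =17467217.56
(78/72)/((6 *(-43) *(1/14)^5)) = -873964/387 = -2258.30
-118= -118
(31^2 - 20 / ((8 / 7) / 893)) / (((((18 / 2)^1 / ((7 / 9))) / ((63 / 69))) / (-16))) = 11498536 / 621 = 18516.16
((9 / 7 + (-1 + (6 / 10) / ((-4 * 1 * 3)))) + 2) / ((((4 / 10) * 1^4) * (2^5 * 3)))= 313 / 5376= 0.06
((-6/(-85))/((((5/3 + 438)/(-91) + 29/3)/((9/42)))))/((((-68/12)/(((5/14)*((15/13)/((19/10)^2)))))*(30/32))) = -540/8033333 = -0.00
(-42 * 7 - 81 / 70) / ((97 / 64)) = -6816 / 35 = -194.74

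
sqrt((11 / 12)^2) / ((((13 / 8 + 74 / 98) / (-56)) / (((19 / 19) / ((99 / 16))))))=-87808 / 25191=-3.49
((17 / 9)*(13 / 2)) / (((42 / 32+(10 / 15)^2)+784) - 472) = 0.04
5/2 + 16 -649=-1261/2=-630.50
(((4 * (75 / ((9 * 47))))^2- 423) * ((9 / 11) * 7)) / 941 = -58797641 / 22865359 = -2.57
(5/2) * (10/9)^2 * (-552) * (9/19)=-46000/57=-807.02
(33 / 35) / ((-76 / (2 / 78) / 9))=-99 / 34580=-0.00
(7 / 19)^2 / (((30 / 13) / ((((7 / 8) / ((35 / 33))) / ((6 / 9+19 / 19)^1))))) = 21021 / 722000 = 0.03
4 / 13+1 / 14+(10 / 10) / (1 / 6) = 1161 / 182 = 6.38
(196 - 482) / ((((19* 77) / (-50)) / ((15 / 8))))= 4875 / 266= 18.33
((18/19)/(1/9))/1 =162/19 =8.53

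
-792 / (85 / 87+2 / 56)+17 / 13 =-25039117 / 32071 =-780.74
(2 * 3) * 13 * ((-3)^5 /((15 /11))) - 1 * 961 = -74303 /5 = -14860.60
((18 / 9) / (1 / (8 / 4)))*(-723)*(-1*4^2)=46272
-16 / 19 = -0.84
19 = 19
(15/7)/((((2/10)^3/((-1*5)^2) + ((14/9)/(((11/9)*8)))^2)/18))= 60500000/40201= 1504.94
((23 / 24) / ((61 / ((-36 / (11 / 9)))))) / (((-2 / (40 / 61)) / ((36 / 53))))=223560 / 2169343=0.10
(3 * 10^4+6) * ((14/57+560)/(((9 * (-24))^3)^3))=-0.00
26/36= 13/18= 0.72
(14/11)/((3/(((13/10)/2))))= 91/330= 0.28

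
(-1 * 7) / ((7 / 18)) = -18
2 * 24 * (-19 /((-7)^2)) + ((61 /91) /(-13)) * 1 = -154555 /8281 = -18.66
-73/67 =-1.09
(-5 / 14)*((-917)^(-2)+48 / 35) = -0.49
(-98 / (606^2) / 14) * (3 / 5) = -7 / 612060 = -0.00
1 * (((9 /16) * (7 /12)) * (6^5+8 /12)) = 81655 /32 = 2551.72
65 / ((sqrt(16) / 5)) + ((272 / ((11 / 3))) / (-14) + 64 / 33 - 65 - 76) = -58313 / 924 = -63.11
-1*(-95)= 95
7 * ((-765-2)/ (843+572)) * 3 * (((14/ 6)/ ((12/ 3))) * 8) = -75166/ 1415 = -53.12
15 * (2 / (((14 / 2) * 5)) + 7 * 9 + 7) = 7356 / 7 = 1050.86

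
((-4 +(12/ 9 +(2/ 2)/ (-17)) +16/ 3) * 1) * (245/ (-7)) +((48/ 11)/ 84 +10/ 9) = -1061603/ 11781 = -90.11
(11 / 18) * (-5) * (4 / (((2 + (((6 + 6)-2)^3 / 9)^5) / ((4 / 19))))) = -1443420 / 9500000001121931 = -0.00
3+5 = 8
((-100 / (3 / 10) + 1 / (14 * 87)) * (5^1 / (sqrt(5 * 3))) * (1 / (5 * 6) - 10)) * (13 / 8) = 58448819 * sqrt(15) / 32480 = 6969.56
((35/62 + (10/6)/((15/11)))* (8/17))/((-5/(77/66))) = -13958/71145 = -0.20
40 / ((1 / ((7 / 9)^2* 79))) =154840 / 81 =1911.60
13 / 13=1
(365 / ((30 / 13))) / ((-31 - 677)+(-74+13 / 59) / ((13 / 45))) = -727883 / 4433526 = -0.16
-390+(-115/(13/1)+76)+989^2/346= 11263411/4498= 2504.09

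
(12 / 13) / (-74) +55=26449 / 481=54.99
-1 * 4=-4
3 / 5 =0.60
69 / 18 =3.83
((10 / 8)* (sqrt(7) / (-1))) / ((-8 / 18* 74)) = 45* sqrt(7) / 1184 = 0.10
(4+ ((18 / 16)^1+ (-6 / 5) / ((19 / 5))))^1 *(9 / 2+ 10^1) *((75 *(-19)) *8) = -1589925 / 2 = -794962.50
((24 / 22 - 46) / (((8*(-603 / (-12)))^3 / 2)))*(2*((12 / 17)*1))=-988 / 506184129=-0.00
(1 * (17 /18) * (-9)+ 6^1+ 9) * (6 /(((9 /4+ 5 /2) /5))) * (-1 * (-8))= 6240 /19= 328.42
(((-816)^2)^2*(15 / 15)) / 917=443364212736 / 917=483494234.17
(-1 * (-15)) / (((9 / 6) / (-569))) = -5690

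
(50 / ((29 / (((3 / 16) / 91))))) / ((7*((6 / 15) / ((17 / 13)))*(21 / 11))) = 23375 / 26896688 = 0.00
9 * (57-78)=-189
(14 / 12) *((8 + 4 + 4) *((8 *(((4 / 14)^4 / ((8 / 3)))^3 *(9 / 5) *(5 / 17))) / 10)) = 20736 / 168072773155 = 0.00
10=10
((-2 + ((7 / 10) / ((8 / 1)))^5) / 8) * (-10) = 6553583193 / 2621440000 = 2.50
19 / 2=9.50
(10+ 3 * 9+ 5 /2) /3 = 13.17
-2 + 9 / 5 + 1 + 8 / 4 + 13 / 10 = 41 / 10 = 4.10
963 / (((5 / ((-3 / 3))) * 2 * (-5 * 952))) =963 / 47600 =0.02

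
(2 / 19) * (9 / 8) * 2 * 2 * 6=54 / 19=2.84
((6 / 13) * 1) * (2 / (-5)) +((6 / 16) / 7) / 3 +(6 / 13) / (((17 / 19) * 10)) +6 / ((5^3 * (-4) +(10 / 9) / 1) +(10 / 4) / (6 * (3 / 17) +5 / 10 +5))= -1575151619 / 12382249880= -0.13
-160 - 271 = -431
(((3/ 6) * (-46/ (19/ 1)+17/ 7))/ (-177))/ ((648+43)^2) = -1/ 22480760442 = -0.00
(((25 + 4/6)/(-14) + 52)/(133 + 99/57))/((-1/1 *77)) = -817/168960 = -0.00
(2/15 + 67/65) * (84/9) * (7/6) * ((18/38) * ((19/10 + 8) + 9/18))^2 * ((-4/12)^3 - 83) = -546005824/21375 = -25544.13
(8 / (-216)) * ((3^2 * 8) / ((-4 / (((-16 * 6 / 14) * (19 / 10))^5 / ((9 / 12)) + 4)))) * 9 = -157728702065208 / 52521875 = -3003104.94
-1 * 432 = -432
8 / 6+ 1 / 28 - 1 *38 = -3077 / 84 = -36.63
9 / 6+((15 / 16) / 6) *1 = 53 / 32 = 1.66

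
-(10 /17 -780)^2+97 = -607385.70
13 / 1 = 13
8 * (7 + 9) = 128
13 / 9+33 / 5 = 362 / 45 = 8.04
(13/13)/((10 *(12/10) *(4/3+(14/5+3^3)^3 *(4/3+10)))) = 125/449883064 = 0.00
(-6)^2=36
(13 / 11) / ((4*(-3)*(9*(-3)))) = 13 / 3564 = 0.00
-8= -8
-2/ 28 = -1/ 14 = -0.07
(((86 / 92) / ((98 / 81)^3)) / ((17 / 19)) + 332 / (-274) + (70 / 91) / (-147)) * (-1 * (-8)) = -2465658191105 / 491564110674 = -5.02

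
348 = 348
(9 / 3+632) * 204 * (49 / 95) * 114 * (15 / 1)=114254280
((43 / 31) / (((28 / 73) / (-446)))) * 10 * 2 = -6999970 / 217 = -32257.93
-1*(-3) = 3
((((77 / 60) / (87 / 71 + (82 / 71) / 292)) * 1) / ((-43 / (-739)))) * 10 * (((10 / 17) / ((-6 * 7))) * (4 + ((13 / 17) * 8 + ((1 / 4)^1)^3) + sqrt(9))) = -1003388035705 / 30404594112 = -33.00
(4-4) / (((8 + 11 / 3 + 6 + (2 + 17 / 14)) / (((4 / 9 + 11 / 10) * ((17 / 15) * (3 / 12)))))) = 0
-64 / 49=-1.31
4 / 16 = 1 / 4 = 0.25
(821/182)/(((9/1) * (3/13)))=2.17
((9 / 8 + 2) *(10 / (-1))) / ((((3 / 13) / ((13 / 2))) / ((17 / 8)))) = -1870.44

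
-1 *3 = -3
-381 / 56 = -6.80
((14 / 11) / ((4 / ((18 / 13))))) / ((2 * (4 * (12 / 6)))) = 63 / 2288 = 0.03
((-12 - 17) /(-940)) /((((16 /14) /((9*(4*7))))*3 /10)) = 4263 /188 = 22.68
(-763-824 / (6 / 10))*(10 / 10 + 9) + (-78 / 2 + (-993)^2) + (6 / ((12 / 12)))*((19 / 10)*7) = 14470897 / 15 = 964726.47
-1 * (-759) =759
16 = 16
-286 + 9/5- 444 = -3641/5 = -728.20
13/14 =0.93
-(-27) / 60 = 9 / 20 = 0.45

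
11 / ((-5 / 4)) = -8.80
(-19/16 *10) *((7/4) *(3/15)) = -133/32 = -4.16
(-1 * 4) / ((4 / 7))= -7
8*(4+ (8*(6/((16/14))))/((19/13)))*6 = 29856/19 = 1571.37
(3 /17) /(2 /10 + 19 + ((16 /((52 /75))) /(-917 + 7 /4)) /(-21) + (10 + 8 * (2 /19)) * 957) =94948035 /5592965619778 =0.00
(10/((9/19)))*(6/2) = 190/3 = 63.33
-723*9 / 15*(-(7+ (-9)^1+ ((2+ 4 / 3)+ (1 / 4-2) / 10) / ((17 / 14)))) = 443199 / 1700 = 260.71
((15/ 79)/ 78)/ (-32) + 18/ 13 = 91003/ 65728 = 1.38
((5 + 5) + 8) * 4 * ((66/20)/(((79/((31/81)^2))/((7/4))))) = 73997/95985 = 0.77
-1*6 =-6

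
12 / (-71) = -12 / 71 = -0.17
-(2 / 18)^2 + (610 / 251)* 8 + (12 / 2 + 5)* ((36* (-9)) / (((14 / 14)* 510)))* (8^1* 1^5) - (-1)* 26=-18103937 / 1728135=-10.48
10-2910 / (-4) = 1475 / 2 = 737.50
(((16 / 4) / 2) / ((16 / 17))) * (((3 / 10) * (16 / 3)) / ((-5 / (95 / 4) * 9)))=-323 / 180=-1.79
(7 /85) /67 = 7 /5695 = 0.00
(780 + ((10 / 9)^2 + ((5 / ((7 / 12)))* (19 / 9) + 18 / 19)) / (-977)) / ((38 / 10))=41047269670 / 199979199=205.26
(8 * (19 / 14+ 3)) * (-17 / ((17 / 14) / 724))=-353312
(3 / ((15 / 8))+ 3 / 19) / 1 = 167 / 95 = 1.76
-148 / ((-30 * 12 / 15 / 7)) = 259 / 6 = 43.17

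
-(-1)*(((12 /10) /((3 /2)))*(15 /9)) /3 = 4 /9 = 0.44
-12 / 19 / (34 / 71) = -426 / 323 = -1.32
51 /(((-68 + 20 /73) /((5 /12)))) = -6205 /19776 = -0.31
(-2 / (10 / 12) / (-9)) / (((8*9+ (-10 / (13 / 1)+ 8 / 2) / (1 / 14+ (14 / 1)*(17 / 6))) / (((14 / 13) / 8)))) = 11683 / 23459220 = 0.00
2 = 2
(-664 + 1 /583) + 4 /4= -386528 /583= -663.00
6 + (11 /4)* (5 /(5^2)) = 131 /20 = 6.55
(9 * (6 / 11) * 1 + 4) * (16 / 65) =1568 / 715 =2.19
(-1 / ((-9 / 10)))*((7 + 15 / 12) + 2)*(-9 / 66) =-205 / 132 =-1.55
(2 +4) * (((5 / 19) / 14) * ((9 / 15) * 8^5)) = 294912 / 133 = 2217.38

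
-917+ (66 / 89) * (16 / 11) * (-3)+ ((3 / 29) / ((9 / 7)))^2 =-619904308 / 673641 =-920.23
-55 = -55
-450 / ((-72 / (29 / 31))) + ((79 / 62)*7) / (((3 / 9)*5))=6943 / 620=11.20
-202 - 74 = -276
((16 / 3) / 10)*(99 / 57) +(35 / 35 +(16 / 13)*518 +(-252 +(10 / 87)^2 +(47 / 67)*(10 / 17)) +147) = 5695005902374 / 10647047385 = 534.89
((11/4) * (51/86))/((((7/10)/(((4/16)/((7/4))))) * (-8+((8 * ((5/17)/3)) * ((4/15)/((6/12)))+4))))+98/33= 438454867/152411952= 2.88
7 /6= 1.17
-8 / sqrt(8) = -2 * sqrt(2) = -2.83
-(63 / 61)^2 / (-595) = 567 / 316285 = 0.00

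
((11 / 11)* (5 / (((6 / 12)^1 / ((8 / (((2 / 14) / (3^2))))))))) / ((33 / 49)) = 82320 / 11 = 7483.64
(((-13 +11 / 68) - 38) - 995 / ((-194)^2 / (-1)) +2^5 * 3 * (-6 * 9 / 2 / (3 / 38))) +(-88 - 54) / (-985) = -10361572232483 / 315107410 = -32882.67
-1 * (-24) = 24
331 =331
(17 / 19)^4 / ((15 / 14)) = 1169294 / 1954815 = 0.60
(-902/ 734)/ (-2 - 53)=41/ 1835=0.02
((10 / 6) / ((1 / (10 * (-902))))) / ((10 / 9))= -13530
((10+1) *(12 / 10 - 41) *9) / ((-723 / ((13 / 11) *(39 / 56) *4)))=302679 / 16870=17.94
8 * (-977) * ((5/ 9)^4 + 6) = -312569656/ 6561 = -47640.55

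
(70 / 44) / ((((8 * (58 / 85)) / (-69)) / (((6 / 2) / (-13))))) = 4.64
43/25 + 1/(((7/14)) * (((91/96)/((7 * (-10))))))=-47441/325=-145.97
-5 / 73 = -0.07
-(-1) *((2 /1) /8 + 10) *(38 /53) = 779 /106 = 7.35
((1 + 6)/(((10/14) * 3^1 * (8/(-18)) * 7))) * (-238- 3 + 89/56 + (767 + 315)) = -28311/32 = -884.72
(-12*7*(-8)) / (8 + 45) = 672 / 53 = 12.68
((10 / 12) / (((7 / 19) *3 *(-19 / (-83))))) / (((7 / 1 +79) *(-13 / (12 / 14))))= -415 / 164346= -0.00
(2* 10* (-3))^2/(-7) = -3600/7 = -514.29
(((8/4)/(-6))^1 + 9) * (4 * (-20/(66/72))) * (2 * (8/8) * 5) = -83200/11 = -7563.64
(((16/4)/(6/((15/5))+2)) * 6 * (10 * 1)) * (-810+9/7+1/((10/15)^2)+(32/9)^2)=-9001945/189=-47629.34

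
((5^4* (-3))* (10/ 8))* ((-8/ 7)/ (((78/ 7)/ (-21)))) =-65625/ 13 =-5048.08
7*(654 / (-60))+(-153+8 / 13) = -29729 / 130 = -228.68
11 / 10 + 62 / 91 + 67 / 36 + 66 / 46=1912789 / 376740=5.08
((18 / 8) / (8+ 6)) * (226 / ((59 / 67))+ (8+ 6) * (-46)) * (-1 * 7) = 102843 / 236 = 435.78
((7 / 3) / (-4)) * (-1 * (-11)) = -77 / 12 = -6.42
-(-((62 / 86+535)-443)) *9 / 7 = 35883 / 301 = 119.21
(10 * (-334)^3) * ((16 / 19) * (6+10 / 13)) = -524616632320 / 247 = -2123953977.00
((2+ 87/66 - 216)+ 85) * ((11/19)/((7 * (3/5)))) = -14045/798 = -17.60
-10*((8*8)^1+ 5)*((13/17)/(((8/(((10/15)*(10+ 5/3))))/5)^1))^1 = -261625/102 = -2564.95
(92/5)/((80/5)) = 23/20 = 1.15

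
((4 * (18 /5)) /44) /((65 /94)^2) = 159048 /232375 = 0.68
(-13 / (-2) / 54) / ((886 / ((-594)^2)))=42471 / 886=47.94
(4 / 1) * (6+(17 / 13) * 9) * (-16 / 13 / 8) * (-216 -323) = 996072 / 169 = 5893.92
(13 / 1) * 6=78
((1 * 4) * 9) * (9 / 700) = 81 / 175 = 0.46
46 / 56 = 23 / 28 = 0.82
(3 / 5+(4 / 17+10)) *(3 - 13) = -1842 / 17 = -108.35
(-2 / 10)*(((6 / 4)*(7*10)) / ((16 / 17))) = -357 / 16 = -22.31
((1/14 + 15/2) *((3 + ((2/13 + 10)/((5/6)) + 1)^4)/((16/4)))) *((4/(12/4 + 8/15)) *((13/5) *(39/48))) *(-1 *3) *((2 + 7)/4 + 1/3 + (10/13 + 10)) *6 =-2528355799004643/76895000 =-32880626.82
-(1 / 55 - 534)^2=-862538161 / 3025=-285136.58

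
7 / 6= 1.17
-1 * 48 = -48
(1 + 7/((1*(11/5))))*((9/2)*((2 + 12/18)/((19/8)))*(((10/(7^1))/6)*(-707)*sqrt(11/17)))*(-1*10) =7433600*sqrt(187)/3553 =28610.46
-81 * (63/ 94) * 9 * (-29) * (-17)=-22642011/ 94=-240872.46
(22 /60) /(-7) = -11 /210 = -0.05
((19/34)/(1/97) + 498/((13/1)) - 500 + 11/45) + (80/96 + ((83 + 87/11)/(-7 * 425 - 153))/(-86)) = -87939975247/216383310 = -406.41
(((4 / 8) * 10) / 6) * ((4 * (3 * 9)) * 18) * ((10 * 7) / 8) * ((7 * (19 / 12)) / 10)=125685 / 8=15710.62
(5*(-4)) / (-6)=10 / 3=3.33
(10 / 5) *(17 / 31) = 1.10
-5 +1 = -4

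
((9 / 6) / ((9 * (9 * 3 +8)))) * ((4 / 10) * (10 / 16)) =1 / 840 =0.00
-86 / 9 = -9.56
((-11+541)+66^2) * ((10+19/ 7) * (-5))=-310610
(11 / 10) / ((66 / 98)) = 49 / 30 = 1.63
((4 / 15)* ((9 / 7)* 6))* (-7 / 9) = -8 / 5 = -1.60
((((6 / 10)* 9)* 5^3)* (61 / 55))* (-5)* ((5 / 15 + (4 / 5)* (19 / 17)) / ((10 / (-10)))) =859185 / 187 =4594.57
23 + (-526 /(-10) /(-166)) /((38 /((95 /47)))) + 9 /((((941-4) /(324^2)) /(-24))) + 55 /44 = -24175.14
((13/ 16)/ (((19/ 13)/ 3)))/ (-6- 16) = -507/ 6688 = -0.08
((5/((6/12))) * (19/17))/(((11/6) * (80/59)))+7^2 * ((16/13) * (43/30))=13264073/145860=90.94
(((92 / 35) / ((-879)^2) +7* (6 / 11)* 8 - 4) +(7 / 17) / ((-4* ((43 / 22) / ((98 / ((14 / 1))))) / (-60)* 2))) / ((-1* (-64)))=8177281532117 / 13916686069440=0.59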